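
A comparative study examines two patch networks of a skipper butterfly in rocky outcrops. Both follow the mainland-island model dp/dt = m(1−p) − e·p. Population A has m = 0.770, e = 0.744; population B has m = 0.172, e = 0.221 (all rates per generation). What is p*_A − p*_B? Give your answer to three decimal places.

A: p*_A = m/(m+e) = 0.770/1.5140 = 0.5086.
B: p*_B = 0.172/0.3930 = 0.4377.
p*_A − p*_B = 0.5086 − 0.4377 = 0.0709.

0.071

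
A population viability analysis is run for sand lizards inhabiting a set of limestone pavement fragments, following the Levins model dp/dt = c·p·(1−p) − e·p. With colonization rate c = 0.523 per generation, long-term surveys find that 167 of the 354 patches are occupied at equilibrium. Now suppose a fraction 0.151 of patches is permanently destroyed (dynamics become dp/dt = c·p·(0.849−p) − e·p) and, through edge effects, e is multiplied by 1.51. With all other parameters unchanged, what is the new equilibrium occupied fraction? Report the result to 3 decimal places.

Observed p* = 167/354 = 0.47175.
Balance c(1−p*) = e gives e = 0.523×(1 − 0.47175) = 0.27627.
New p* = 0.849 − e/c = 0.849 − 0.41717/0.52300 = 0.05135.

0.051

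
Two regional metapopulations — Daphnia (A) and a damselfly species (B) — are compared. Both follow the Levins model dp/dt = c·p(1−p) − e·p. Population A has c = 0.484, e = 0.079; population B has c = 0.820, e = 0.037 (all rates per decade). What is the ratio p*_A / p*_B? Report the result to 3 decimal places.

A: p*_A = 1 − 0.079/0.484 = 0.8368.
B: p*_B = 1 − 0.037/0.820 = 0.9549.
p*_A / p*_B = 0.8368/0.9549 = 0.8763.

0.876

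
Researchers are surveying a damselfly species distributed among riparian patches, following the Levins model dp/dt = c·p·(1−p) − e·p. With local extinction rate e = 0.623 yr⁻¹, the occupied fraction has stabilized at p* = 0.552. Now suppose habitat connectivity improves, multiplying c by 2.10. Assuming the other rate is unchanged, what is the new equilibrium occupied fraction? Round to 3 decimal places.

Balance c(1−p*) = e gives c = e/(1 − 0.55200) = 0.623/0.44800 = 1.39063.
New p* = 1 − e/c = 1 − 0.62300/2.92032 = 0.78667.

0.787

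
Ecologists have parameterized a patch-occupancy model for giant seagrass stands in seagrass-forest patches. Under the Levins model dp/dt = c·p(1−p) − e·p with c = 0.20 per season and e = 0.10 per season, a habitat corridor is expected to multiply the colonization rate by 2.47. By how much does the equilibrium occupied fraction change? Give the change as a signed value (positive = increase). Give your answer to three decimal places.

Before: p* = 1 − 0.10/0.20 = 0.5000.
After the change, c = 0.494, e = 0.1, so p* = 1 − 0.1/0.494 = 0.7976.
Δp* = 0.7976 − 0.5000 = +0.2976.

0.298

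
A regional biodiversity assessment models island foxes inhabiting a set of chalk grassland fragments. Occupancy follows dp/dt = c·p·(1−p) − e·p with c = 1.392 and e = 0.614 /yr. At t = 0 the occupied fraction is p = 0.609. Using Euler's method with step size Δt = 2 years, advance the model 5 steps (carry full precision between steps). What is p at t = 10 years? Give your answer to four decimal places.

Update rule: p ← p + [c·p·(1−p) − e·p]·Δt with Δt = 2.
p: 0.60900 → 0.52407  (Δp = -0.08493)
p: 0.52407 → 0.57490  (Δp = +0.05083)
p: 0.57490 → 0.54931  (Δp = -0.02559)
p: 0.54931 → 0.56399  (Δp = +0.01468)
p: 0.56399 → 0.55601  (Δp = -0.00798)

0.5560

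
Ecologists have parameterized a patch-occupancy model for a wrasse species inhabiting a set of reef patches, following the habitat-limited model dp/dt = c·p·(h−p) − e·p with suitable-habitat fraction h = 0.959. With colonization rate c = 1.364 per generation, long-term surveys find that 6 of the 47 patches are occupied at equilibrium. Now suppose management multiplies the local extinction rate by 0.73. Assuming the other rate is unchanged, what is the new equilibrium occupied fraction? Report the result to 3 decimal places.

Observed p* = 6/47 = 0.12766.
Balance c(h−p*) = e gives e = 1.364×(0.959 − 0.12766) = 1.13395.
New p* = 0.959 − e/c = 0.959 − 0.82778/1.36400 = 0.35212.

0.352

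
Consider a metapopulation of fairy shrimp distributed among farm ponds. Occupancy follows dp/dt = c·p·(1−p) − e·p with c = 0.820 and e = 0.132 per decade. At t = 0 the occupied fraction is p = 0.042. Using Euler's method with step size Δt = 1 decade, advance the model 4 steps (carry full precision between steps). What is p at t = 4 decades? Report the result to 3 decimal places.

Update rule: p ← p + [c·p·(1−p) − e·p]·Δt with Δt = 1.
p: 0.04200 → 0.06945  (Δp = +0.02745)
p: 0.06945 → 0.11328  (Δp = +0.04383)
p: 0.11328 → 0.18069  (Δp = +0.06741)
p: 0.18069 → 0.27823  (Δp = +0.09754)

0.278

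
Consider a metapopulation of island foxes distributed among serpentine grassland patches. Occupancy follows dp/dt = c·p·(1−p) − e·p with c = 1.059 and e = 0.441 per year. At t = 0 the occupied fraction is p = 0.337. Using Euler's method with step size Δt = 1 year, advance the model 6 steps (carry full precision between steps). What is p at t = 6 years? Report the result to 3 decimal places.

Update rule: p ← p + [c·p·(1−p) − e·p]·Δt with Δt = 1.
p: 0.33700 → 0.42500  (Δp = +0.08800)
p: 0.42500 → 0.49637  (Δp = +0.07137)
p: 0.49637 → 0.54220  (Δp = +0.04584)
p: 0.54220 → 0.56596  (Δp = +0.02375)
p: 0.56596 → 0.57651  (Δp = +0.01056)
p: 0.57651 → 0.58082  (Δp = +0.00431)

0.581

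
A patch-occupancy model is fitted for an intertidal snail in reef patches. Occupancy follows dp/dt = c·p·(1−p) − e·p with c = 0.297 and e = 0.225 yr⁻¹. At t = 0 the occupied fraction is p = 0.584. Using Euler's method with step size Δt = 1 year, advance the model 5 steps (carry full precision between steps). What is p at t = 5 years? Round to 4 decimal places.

0.3975

Update rule: p ← p + [c·p·(1−p) − e·p]·Δt with Δt = 1.
  1  |  dp/dt·Δt = -0.059246  |  p_1 = 0.524754
  2  |  dp/dt·Δt = -0.044002  |  p_2 = 0.480753
  3  |  dp/dt·Δt = -0.034029  |  p_3 = 0.446723
  4  |  dp/dt·Δt = -0.027106  |  p_4 = 0.419618
  5  |  dp/dt·Δt = -0.022083  |  p_5 = 0.397535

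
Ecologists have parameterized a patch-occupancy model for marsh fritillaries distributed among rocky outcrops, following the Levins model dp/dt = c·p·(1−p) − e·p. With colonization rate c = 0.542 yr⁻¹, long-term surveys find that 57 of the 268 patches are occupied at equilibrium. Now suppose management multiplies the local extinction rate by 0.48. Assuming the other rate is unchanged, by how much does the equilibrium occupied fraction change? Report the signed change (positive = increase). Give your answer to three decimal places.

Observed p* = 57/268 = 0.21269.
Balance c(1−p*) = e gives e = 0.542×(1 − 0.21269) = 0.42672.
New p* = 1 − e/c = 1 − 0.20483/0.54200 = 0.62208.
Δp* = 0.62208 − 0.21269 = +0.40939.

0.409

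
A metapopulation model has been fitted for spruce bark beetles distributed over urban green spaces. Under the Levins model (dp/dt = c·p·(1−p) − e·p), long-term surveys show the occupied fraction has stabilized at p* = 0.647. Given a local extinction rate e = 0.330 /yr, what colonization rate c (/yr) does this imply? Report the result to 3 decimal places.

0.935

At equilibrium c(1−p*) = e, so c = e/(1−p*).
c = 0.330/(1 − 0.647) = 0.330/0.3530 = 0.9348.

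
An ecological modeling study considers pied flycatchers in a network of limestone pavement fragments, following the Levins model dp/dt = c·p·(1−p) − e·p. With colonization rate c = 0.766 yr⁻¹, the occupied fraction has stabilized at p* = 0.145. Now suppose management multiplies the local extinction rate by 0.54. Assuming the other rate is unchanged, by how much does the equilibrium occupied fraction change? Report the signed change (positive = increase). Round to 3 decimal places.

Balance c(1−p*) = e gives e = 0.766×(1 − 0.14500) = 0.65493.
New p* = 1 − e/c = 1 − 0.35366/0.76600 = 0.53830.
Δp* = 0.53830 − 0.14500 = +0.39330.

0.393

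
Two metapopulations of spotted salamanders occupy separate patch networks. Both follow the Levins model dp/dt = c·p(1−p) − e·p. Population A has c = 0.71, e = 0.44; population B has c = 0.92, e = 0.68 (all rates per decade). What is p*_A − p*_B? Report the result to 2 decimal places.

0.12

A: p*_A = 1 − 0.44/0.71 = 0.3803.
B: p*_B = 1 − 0.68/0.92 = 0.2609.
p*_A − p*_B = 0.3803 − 0.2609 = 0.1194.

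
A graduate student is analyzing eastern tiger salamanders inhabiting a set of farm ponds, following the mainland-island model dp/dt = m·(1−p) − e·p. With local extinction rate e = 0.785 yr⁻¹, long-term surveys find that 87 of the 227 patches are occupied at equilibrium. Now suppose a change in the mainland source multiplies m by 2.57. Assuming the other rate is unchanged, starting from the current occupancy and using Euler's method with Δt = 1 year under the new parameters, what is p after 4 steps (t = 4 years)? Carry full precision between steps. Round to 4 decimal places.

0.3453

Observed p* = 87/227 = 0.38326.
Balance m(1−p*) = e·p* gives m = e·p*/(1−p*) = 0.785×0.38326/0.61674 = 0.48782.
Starting from p₀ = 0.38326; update p ← p + (dp/dt)·Δt with the new parameters.
step 1: Δp = +0.47235, p = 0.85561
step 2: Δp = -0.49063, p = 0.36498
step 3: Δp = +0.50962, p = 0.87460
step 4: Δp = -0.52934, p = 0.34526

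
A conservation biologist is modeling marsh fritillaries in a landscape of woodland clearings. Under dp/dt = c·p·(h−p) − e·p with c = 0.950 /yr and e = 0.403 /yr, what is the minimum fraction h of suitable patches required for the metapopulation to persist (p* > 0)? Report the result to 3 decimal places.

p* = h − e/c is positive only when h > e/c.
h_min = e/c = 0.403/0.950 = 0.4242.

0.424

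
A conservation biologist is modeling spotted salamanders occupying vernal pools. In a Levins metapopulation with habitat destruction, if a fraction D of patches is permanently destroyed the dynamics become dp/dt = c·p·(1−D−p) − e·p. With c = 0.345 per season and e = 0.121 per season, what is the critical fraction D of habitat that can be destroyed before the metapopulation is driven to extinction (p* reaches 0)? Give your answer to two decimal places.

0.65

The nontrivial equilibrium is p* = (1−D) − e/c; extinction occurs when this hits zero.
So D_crit = 1 − e/c = 1 − 0.121/0.345 = 1 − 0.3507 = 0.6493.
Note this equals the original equilibrium occupancy — the Levins extinction-debt result.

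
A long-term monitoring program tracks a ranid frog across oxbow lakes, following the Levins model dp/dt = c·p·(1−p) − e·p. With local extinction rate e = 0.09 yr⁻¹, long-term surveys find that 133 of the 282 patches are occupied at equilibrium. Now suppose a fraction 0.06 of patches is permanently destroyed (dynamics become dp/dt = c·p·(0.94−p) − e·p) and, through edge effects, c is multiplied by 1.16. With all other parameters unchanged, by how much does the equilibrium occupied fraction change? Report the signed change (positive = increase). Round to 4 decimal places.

0.0129

Observed p* = 133/282 = 0.47163.
Balance c(1−p*) = e gives c = e/(1 − 0.47163) = 0.09/0.52837 = 0.17034.
New p* = 0.94 − e/c = 0.94 − 0.09000/0.19759 = 0.48451.
Δp* = 0.48451 − 0.47163 = +0.01288.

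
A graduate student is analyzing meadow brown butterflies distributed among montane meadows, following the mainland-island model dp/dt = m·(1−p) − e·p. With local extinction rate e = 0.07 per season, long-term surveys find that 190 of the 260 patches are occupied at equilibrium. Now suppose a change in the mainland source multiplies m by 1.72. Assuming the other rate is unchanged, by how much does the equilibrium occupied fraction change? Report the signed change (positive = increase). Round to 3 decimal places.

0.093

Observed p* = 190/260 = 0.73077.
Balance m(1−p*) = e·p* gives m = e·p*/(1−p*) = 0.07×0.73077/0.26923 = 0.19000.
New p* = m/(m+e) = 0.32680/(0.32680+0.07000) = 0.82359.
Δp* = 0.82359 − 0.73077 = +0.09282.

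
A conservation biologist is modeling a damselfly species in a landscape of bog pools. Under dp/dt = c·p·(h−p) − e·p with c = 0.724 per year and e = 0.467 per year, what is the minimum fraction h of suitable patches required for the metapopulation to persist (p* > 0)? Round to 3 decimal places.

p* = h − e/c is positive only when h > e/c.
h_min = e/c = 0.467/0.724 = 0.6450.

0.645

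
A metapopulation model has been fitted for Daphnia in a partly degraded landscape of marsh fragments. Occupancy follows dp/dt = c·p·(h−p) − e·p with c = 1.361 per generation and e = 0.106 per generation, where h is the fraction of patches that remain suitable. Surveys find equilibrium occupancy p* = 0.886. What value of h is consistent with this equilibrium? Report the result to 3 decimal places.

At equilibrium c(h−p*) = e, so h = p* + e/c.
h = 0.886 + 0.106/1.361 = 0.886 + 0.0779 = 0.9639.

0.964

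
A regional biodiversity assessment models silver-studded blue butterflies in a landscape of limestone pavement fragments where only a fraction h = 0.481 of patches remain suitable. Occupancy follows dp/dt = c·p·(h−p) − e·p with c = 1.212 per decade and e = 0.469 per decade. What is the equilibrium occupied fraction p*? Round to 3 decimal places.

Setting dp/dt = 0 and dividing by p* gives c·(h−p*) = e.
So p* = h − e/c = 0.481 − 0.469/1.212 = 0.481 − 0.3870 = 0.0940.

0.094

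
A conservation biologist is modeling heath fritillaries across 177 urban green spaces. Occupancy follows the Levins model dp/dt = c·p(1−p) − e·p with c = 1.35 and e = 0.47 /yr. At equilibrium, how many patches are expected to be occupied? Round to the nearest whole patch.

115

p* = 1 − e/c = 1 − 0.47/1.35 = 0.6519.
Expected occupied patches = N × p* = 177 × 0.6519 = 115.38 ≈ 115.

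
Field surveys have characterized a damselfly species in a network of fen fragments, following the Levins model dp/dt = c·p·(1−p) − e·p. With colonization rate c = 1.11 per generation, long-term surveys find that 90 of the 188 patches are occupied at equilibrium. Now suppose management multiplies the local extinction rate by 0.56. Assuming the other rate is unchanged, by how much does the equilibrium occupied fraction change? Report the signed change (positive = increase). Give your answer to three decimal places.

Observed p* = 90/188 = 0.47872.
Balance c(1−p*) = e gives e = 1.11×(1 − 0.47872) = 0.57862.
New p* = 1 − e/c = 1 − 0.32403/1.11000 = 0.70808.
Δp* = 0.70808 − 0.47872 = +0.22936.

0.229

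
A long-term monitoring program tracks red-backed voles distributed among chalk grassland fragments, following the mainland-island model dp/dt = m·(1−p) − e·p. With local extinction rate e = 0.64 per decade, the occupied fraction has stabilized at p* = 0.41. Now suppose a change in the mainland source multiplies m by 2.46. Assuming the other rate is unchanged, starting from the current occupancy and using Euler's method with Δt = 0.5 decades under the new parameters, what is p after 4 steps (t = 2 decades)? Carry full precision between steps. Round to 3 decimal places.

0.631

Balance m(1−p*) = e·p* gives m = e·p*/(1−p*) = 0.64×0.41000/0.59000 = 0.44475.
Starting from p₀ = 0.41000; update p ← p + (dp/dt)·Δt with the new parameters.
  1  |  dp/dt·Δt = +0.191552  |  p_1 = 0.601552
  2  |  dp/dt·Δt = +0.025469  |  p_2 = 0.627021
  3  |  dp/dt·Δt = +0.003386  |  p_3 = 0.630408
  4  |  dp/dt·Δt = +0.000450  |  p_4 = 0.630858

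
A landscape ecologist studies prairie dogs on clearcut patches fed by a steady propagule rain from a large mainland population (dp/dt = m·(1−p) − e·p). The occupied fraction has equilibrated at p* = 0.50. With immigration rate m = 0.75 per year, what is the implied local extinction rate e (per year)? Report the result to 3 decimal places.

0.750

At equilibrium m(1−p*) = e·p*, so e = m(1−p*)/p*.
e = 0.75 × 0.5000 / 0.50 = 0.7500.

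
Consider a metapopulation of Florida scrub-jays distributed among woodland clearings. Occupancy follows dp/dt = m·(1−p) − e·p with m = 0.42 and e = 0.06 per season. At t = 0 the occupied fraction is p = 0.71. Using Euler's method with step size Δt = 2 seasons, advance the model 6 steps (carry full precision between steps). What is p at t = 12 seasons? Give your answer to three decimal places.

Update rule: p ← p + [m·(1−p) − e·p]·Δt with Δt = 2.
t = 2: p = 0.71000 + (+0.15840) = 0.86840
t = 4: p = 0.86840 + (+0.00634) = 0.87474
t = 6: p = 0.87474 + (+0.00025) = 0.87499
t = 8: p = 0.87499 + (+0.00001) = 0.87500
t = 10: p = 0.87500 + (+0.00000) = 0.87500
t = 12: p = 0.87500 + (+0.00000) = 0.87500

0.875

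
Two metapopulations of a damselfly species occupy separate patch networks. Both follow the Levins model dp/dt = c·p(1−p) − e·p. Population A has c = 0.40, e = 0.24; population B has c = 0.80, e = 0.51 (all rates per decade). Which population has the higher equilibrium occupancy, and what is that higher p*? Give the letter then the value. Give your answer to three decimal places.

A, 0.400

A: p*_A = 1 − 0.24/0.40 = 0.4000.
B: p*_B = 1 − 0.51/0.80 = 0.3625.
A is higher at 0.4000.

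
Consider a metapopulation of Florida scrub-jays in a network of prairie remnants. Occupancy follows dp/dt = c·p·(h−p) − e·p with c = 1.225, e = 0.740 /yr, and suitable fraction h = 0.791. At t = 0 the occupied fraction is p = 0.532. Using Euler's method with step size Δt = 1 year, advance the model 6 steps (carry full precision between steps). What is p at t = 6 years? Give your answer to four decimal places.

Update rule: p ← p + [c·p·(h−p) − e·p]·Δt with Δt = 1.
t = 1: p = 0.53200 + (-0.22489) = 0.30711
t = 2: p = 0.30711 + (-0.04522) = 0.26189
t = 3: p = 0.26189 + (-0.02405) = 0.23784
t = 4: p = 0.23784 + (-0.01484) = 0.22300
t = 5: p = 0.22300 + (-0.00986) = 0.21315
t = 6: p = 0.21315 + (-0.00685) = 0.20630

0.2063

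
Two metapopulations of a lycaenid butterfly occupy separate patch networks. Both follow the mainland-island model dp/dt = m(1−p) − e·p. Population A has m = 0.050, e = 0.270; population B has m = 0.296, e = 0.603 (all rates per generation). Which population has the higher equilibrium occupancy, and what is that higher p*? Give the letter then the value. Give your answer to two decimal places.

A: p*_A = m/(m+e) = 0.050/0.3200 = 0.1562.
B: p*_B = 0.296/0.8990 = 0.3293.
B is higher at 0.3293.

B, 0.33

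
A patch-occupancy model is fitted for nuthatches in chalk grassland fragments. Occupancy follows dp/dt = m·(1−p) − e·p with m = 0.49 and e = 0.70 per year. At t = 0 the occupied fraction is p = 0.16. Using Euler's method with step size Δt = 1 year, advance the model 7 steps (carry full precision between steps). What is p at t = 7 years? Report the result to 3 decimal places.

0.412

Update rule: p ← p + [m·(1−p) − e·p]·Δt with Δt = 1.
t = 1: p = 0.16000 + (+0.29960) = 0.45960
t = 2: p = 0.45960 + (-0.05692) = 0.40268
t = 3: p = 0.40268 + (+0.01082) = 0.41349
t = 4: p = 0.41349 + (-0.00205) = 0.41144
t = 5: p = 0.41144 + (+0.00039) = 0.41183
t = 6: p = 0.41183 + (-0.00007) = 0.41175
t = 7: p = 0.41175 + (+0.00001) = 0.41177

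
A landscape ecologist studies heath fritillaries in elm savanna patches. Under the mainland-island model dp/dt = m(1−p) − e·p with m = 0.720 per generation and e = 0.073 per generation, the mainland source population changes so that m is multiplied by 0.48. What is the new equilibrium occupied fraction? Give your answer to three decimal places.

0.826

Before: p* = 0.720/(0.720+0.073) = 0.9079.
After: m = 0.3456, e = 0.073; p* = 0.3456/0.4186 = 0.8256.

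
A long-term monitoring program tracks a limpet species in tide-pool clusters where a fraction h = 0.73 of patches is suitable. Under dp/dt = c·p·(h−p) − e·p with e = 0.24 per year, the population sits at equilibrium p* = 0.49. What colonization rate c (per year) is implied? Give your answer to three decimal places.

At equilibrium c(h−p*) = e, so c = e/(h−p*).
c = 0.24/(0.73 − 0.49) = 0.24/0.2400 = 1.0000.

1.000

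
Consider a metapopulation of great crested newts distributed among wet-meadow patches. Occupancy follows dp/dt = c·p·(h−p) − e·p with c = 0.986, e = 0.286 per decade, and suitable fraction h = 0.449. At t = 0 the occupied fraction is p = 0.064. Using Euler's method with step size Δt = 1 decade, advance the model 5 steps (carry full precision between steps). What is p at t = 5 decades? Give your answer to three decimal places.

0.095

Update rule: p ← p + [c·p·(h−p) − e·p]·Δt with Δt = 1.
t = 1: p = 0.06400 + (+0.00599) = 0.06999
t = 2: p = 0.06999 + (+0.00614) = 0.07613
t = 3: p = 0.07613 + (+0.00622) = 0.08235
t = 4: p = 0.08235 + (+0.00622) = 0.08856
t = 5: p = 0.08856 + (+0.00615) = 0.09471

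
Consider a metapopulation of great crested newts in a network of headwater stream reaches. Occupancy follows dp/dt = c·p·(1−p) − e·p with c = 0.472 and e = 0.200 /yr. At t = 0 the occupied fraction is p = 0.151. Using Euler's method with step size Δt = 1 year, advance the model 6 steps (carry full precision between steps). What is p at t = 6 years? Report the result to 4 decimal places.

Update rule: p ← p + [c·p·(1−p) − e·p]·Δt with Δt = 1.
t = 1: p = 0.15100 + (+0.03031) = 0.18131
t = 2: p = 0.18131 + (+0.03380) = 0.21511
t = 3: p = 0.21511 + (+0.03667) = 0.25178
t = 4: p = 0.25178 + (+0.03856) = 0.29034
t = 5: p = 0.29034 + (+0.03918) = 0.32953
t = 6: p = 0.32953 + (+0.03838) = 0.36790

0.3679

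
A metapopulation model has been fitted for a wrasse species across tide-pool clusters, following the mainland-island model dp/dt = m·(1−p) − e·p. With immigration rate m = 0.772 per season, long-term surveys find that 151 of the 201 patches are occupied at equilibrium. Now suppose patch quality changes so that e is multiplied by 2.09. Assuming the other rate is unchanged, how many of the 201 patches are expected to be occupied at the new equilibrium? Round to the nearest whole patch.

119

Observed p* = 151/201 = 0.75124.
Balance m(1−p*) = e·p* gives e = m(1−p*)/p* = 0.772×0.24876/0.75124 = 0.25563.
New p* = m/(m+e) = 0.77200/(0.77200+0.53427) = 0.59100.
Expected occupied = 201 × 0.59100 = 118.79 ≈ 119.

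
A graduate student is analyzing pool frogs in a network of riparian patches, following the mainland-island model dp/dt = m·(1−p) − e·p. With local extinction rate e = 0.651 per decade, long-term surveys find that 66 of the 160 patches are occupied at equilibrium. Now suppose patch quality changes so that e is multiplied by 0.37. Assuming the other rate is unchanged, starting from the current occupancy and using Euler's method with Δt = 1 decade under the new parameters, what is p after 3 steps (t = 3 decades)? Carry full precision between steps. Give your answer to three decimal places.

0.648

Observed p* = 66/160 = 0.41250.
Balance m(1−p*) = e·p* gives m = e·p*/(1−p*) = 0.651×0.41250/0.58750 = 0.45709.
Starting from p₀ = 0.41250; update p ← p + (dp/dt)·Δt with the new parameters.
t = 1: p = 0.41250 + (+0.16918) = 0.58168
t = 2: p = 0.58168 + (+0.05110) = 0.63278
t = 3: p = 0.63278 + (+0.01543) = 0.64821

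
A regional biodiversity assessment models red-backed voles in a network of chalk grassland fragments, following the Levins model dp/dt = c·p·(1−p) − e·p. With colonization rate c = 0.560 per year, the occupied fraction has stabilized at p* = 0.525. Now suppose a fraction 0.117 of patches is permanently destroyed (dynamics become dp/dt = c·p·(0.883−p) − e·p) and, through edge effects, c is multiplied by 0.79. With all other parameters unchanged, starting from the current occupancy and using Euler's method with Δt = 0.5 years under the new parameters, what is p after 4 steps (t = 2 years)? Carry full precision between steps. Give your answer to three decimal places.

Balance c(1−p*) = e gives e = 0.560×(1 − 0.52500) = 0.26600.
Starting from p₀ = 0.52500; update p ← p + (dp/dt)·Δt with the new parameters.
  1  |  dp/dt·Δt = -0.028250  |  p_1 = 0.496750
  2  |  dp/dt·Δt = -0.023626  |  p_2 = 0.473123
  3  |  dp/dt·Δt = -0.020030  |  p_3 = 0.453094
  4  |  dp/dt·Δt = -0.017174  |  p_4 = 0.435919

0.436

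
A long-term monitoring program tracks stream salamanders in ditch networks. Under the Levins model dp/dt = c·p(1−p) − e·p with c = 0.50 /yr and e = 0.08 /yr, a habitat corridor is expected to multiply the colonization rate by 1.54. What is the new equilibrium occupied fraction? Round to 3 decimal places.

Before: p* = 1 − 0.08/0.50 = 0.8400.
After the change, c = 0.77, e = 0.08, so p* = 1 − 0.08/0.77 = 0.8961.

0.896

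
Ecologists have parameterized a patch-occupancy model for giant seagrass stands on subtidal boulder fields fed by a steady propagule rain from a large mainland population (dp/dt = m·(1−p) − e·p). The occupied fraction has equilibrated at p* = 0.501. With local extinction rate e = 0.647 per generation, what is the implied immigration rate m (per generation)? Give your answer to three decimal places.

0.650

At equilibrium m(1−p*) = e·p*, so m = e·p*/(1−p*).
m = 0.647 × 0.501 / 0.4990 = 0.3241/0.4990 = 0.6496.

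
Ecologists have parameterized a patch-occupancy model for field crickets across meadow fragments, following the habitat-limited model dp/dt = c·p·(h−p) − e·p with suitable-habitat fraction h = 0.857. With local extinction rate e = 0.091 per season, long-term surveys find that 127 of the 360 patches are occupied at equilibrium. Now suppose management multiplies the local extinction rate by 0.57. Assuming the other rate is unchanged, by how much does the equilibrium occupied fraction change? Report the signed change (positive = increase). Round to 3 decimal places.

Observed p* = 127/360 = 0.35278.
Balance c(h−p*) = e gives c = e/(0.857 − 0.35278) = 0.091/0.50422 = 0.18048.
New p* = 0.857 − e/c = 0.857 − 0.05187/0.18048 = 0.56960.
Δp* = 0.56960 − 0.35278 = +0.21682.

0.217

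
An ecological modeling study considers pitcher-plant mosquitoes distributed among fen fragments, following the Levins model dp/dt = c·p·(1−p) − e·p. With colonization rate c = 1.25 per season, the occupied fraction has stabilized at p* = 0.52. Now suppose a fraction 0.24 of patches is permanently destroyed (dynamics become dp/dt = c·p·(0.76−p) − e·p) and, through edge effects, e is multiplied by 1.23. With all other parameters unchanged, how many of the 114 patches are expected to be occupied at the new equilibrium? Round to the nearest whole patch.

Balance c(1−p*) = e gives e = 1.25×(1 − 0.52000) = 0.60000.
New p* = 0.76 − e/c = 0.76 − 0.73800/1.25000 = 0.16960.
Expected occupied = 114 × 0.16960 = 19.33 ≈ 19.

19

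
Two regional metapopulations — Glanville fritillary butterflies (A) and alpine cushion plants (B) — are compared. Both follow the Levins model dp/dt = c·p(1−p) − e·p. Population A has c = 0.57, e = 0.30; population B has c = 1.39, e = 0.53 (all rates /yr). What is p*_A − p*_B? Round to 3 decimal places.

-0.145

A: p*_A = 1 − 0.30/0.57 = 0.4737.
B: p*_B = 1 − 0.53/1.39 = 0.6187.
p*_A − p*_B = 0.4737 − 0.6187 = -0.1450.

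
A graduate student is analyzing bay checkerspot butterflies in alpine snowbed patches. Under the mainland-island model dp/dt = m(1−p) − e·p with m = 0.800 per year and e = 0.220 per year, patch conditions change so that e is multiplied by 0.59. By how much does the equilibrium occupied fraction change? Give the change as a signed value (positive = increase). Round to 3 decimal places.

0.076

Before: p* = 0.800/(0.800+0.220) = 0.7843.
After: m = 0.8, e = 0.1298; p* = 0.8/0.9298 = 0.8604.
Δp* = 0.8604 − 0.7843 = +0.0761.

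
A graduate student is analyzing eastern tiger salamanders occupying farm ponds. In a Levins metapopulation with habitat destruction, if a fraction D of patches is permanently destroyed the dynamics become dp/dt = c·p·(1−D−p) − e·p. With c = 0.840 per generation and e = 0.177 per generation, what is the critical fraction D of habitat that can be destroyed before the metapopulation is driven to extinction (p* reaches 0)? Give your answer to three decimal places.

0.789

The nontrivial equilibrium is p* = (1−D) − e/c; extinction occurs when this hits zero.
So D_crit = 1 − e/c = 1 − 0.177/0.840 = 1 − 0.2107 = 0.7893.
Note this equals the original equilibrium occupancy — the Levins extinction-debt result.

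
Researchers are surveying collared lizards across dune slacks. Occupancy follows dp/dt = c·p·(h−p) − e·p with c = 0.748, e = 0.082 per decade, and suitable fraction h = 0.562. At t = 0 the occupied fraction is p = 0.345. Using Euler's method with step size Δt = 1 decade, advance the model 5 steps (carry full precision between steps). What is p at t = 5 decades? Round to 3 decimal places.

0.433

Update rule: p ← p + [c·p·(h−p) − e·p]·Δt with Δt = 1.
step 1: Δp = +0.02771, p = 0.37271
step 2: Δp = +0.02221, p = 0.39492
step 3: Δp = +0.01697, p = 0.41189
step 4: Δp = +0.01247, p = 0.42436
step 5: Δp = +0.00889, p = 0.43325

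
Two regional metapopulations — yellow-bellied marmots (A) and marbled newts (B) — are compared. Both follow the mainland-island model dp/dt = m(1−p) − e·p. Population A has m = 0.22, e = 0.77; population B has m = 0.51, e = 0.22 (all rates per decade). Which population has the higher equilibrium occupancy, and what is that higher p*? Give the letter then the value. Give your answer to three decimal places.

A: p*_A = m/(m+e) = 0.22/0.9900 = 0.2222.
B: p*_B = 0.51/0.7300 = 0.6986.
B is higher at 0.6986.

B, 0.699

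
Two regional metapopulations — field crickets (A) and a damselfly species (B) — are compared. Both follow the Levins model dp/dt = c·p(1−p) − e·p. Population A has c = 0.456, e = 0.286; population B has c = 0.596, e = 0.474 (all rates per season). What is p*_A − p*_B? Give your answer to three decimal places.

0.168

A: p*_A = 1 − 0.286/0.456 = 0.3728.
B: p*_B = 1 − 0.474/0.596 = 0.2047.
p*_A − p*_B = 0.3728 − 0.2047 = 0.1681.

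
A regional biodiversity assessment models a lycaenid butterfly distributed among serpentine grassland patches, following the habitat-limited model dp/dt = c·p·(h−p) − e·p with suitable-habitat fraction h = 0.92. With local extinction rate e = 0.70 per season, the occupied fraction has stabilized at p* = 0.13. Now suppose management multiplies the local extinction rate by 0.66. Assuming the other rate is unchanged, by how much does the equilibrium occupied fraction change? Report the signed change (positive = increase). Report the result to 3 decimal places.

0.269

Balance c(h−p*) = e gives c = e/(0.92 − 0.13000) = 0.70/0.79000 = 0.88608.
New p* = 0.92 − e/c = 0.92 − 0.46200/0.88608 = 0.39860.
Δp* = 0.39860 − 0.13000 = +0.26860.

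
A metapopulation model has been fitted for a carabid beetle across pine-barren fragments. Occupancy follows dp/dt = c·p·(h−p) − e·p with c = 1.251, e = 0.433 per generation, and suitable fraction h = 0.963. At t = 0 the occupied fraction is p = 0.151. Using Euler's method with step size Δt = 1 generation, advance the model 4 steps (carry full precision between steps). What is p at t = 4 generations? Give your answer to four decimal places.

Update rule: p ← p + [c·p·(h−p) − e·p]·Δt with Δt = 1.
p: 0.15100 → 0.23900  (Δp = +0.08800)
p: 0.23900 → 0.35199  (Δp = +0.11298)
p: 0.35199 → 0.46863  (Δp = +0.11664)
p: 0.46863 → 0.55554  (Δp = +0.08691)

0.5555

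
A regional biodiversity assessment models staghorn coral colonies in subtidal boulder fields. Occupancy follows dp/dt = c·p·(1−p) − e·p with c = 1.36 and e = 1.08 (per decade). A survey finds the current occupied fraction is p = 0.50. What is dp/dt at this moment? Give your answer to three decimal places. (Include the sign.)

-0.200

Colonization term: c·p·(1−p) = 1.36×0.50×0.5000 = 0.34000.
Extinction term: e·p = 0.54000.
dp/dt = 0.34000 − 0.54000 = -0.20000.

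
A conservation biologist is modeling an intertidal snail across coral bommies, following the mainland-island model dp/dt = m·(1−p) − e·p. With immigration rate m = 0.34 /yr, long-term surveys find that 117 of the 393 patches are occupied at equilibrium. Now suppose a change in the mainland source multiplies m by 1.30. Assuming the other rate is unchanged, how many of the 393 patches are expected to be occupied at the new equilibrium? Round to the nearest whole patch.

Observed p* = 117/393 = 0.29771.
Balance m(1−p*) = e·p* gives e = m(1−p*)/p* = 0.34×0.70229/0.29771 = 0.80205.
New p* = m/(m+e) = 0.44200/(0.44200+0.80205) = 0.35529.
Expected occupied = 393 × 0.35529 = 139.63 ≈ 140.

140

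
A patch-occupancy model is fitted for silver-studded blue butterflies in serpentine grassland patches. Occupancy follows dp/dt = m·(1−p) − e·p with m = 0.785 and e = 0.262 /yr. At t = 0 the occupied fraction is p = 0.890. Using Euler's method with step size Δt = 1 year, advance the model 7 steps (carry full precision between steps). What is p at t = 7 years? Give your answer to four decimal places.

0.7498

Update rule: p ← p + [m·(1−p) − e·p]·Δt with Δt = 1.
p: 0.89000 → 0.74317  (Δp = -0.14683)
p: 0.74317 → 0.75007  (Δp = +0.00690)
p: 0.75007 → 0.74975  (Δp = -0.00032)
p: 0.74975 → 0.74976  (Δp = +0.00002)
p: 0.74976 → 0.74976  (Δp = -0.00000)
p: 0.74976 → 0.74976  (Δp = +0.00000)
p: 0.74976 → 0.74976  (Δp = -0.00000)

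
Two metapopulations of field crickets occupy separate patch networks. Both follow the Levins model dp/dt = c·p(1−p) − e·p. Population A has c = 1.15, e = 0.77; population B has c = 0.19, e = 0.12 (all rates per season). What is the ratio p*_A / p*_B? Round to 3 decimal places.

0.897

A: p*_A = 1 − 0.77/1.15 = 0.3304.
B: p*_B = 1 − 0.12/0.19 = 0.3684.
p*_A / p*_B = 0.3304/0.3684 = 0.8969.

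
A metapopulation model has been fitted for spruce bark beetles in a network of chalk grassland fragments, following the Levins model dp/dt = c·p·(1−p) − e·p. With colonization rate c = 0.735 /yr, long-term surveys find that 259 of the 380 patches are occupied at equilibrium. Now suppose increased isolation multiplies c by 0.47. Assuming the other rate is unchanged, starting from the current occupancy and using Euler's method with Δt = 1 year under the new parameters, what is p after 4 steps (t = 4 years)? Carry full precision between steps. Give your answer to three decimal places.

Observed p* = 259/380 = 0.68158.
Balance c(1−p*) = e gives e = 0.735×(1 − 0.68158) = 0.23404.
Starting from p₀ = 0.68158; update p ← p + (dp/dt)·Δt with the new parameters.
  1  |  dp/dt·Δt = -0.084544  |  p_1 = 0.597035
  2  |  dp/dt·Δt = -0.056620  |  p_2 = 0.540415
  3  |  dp/dt·Δt = -0.040680  |  p_3 = 0.499735
  4  |  dp/dt·Δt = -0.030595  |  p_4 = 0.469140

0.469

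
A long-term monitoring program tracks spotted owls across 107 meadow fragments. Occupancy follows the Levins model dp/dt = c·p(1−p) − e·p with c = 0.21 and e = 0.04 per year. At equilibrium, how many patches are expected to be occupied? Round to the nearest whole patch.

87

p* = 1 − e/c = 1 − 0.04/0.21 = 0.8095.
Expected occupied patches = N × p* = 107 × 0.8095 = 86.62 ≈ 87.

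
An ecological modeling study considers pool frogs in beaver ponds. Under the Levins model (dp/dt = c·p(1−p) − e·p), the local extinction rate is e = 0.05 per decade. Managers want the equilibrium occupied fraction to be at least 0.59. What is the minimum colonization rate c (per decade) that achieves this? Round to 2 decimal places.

0.12

p* = 1 − e/c ≥ 0.59 requires e/c ≤ 0.4100, i.e. c ≥ e/0.4100.
c_min = 0.05/0.4100 = 0.1220.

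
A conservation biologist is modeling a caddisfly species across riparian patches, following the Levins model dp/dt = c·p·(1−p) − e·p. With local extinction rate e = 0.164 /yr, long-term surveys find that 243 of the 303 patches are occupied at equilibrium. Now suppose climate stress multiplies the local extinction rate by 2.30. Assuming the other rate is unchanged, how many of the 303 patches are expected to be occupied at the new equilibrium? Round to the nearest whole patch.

Observed p* = 243/303 = 0.80198.
Balance c(1−p*) = e gives c = e/(1 − 0.80198) = 0.164/0.19802 = 0.82820.
New p* = 1 − e/c = 1 − 0.37720/0.82820 = 0.54455.
Expected occupied = 303 × 0.54455 = 165.00 ≈ 165.

165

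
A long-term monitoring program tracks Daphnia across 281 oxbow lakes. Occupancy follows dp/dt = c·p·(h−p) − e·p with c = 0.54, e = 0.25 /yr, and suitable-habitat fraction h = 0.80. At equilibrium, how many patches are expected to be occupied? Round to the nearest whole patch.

p* = h − e/c = 0.80 − 0.4630 = 0.3370.
Expected occupied patches = N × p* = 281 × 0.3370 = 94.71 ≈ 95.

95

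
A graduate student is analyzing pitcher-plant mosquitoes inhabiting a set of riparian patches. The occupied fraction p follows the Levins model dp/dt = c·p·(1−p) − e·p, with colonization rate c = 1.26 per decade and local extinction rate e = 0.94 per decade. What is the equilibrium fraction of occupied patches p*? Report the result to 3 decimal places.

0.254

Setting dp/dt = 0 and dividing through by p* gives c·(1−p*) = e.
So p* = 1 − e/c = 1 − 0.94/1.26 = 1 − 0.7460 = 0.2540.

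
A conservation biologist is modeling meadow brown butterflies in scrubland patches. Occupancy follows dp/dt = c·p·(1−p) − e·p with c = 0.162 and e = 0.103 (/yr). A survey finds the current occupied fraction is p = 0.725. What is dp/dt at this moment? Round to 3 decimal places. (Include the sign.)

-0.042

Colonization term: c·p·(1−p) = 0.162×0.725×0.2750 = 0.03230.
Extinction term: e·p = 0.07467.
dp/dt = 0.03230 − 0.07467 = -0.04238.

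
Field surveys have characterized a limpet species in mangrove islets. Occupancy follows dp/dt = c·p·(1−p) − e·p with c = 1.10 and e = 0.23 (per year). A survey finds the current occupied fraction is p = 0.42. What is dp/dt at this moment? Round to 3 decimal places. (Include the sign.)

0.171

Colonization term: c·p·(1−p) = 1.10×0.42×0.5800 = 0.26796.
Extinction term: e·p = 0.09660.
dp/dt = 0.26796 − 0.09660 = 0.17136.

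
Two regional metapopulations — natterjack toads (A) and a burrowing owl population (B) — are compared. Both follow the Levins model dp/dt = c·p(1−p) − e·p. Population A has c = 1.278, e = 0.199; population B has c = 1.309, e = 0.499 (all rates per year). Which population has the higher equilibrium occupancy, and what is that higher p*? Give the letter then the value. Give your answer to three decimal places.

A, 0.844

A: p*_A = 1 − 0.199/1.278 = 0.8443.
B: p*_B = 1 − 0.499/1.309 = 0.6188.
A is higher at 0.8443.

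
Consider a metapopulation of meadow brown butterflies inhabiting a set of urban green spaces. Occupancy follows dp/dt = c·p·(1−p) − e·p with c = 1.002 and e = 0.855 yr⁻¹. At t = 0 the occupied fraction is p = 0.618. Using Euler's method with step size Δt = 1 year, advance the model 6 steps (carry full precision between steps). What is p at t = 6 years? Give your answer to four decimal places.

0.1892

Update rule: p ← p + [c·p·(1−p) − e·p]·Δt with Δt = 1.
p: 0.61800 → 0.32616  (Δp = -0.29184)
p: 0.32616 → 0.26751  (Δp = -0.05865)
p: 0.26751 → 0.23513  (Δp = -0.03238)
p: 0.23513 → 0.21430  (Δp = -0.02083)
p: 0.21430 → 0.19978  (Δp = -0.01451)
p: 0.19978 → 0.18916  (Δp = -0.01063)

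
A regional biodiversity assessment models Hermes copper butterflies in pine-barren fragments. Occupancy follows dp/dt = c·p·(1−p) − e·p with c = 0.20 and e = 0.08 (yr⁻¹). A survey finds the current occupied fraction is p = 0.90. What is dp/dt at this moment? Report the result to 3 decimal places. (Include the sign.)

Colonization term: c·p·(1−p) = 0.20×0.90×0.1000 = 0.01800.
Extinction term: e·p = 0.07200.
dp/dt = 0.01800 − 0.07200 = -0.05400.

-0.054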